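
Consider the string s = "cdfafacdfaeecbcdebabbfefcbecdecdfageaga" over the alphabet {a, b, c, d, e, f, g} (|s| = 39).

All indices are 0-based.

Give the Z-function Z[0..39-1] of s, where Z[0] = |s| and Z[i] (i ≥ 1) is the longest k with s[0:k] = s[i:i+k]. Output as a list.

[39, 0, 0, 0, 0, 0, 4, 0, 0, 0, 0, 0, 1, 0, 2, 0, 0, 0, 0, 0, 0, 0, 0, 0, 1, 0, 0, 2, 0, 0, 4, 0, 0, 0, 0, 0, 0, 0, 0]

Z[0]=39
i=1: i≥r, start 0; Z[1]=0
i=2: i≥r, start 0; Z[2]=0
i=3: i≥r, start 0; Z[3]=0
i=4: i≥r, start 0; Z[4]=0
i=5: i≥r, start 0; Z[5]=0
i=6: i≥r, start 0; Z[6]=4 grow→box=[6,10)
i=7: min(r-i=3, Z[1]=0)=0; Z[7]=0
i=8: min(r-i=2, Z[2]=0)=0; Z[8]=0
i=9: min(r-i=1, Z[3]=0)=0; Z[9]=0
i=10: i≥r, start 0; Z[10]=0
i=11: i≥r, start 0; Z[11]=0
i=12: i≥r, start 0; Z[12]=1 grow→box=[12,13)
i=13: i≥r, start 0; Z[13]=0
i=14: i≥r, start 0; Z[14]=2 grow→box=[14,16)
i=15: min(r-i=1, Z[1]=0)=0; Z[15]=0
i=16: i≥r, start 0; Z[16]=0
i=17: i≥r, start 0; Z[17]=0
i=18: i≥r, start 0; Z[18]=0
i=19: i≥r, start 0; Z[19]=0
i=20: i≥r, start 0; Z[20]=0
i=21: i≥r, start 0; Z[21]=0
i=22: i≥r, start 0; Z[22]=0
i=23: i≥r, start 0; Z[23]=0
i=24: i≥r, start 0; Z[24]=1 grow→box=[24,25)
i=25: i≥r, start 0; Z[25]=0
i=26: i≥r, start 0; Z[26]=0
i=27: i≥r, start 0; Z[27]=2 grow→box=[27,29)
i=28: min(r-i=1, Z[1]=0)=0; Z[28]=0
i=29: i≥r, start 0; Z[29]=0
i=30: i≥r, start 0; Z[30]=4 grow→box=[30,34)
i=31: min(r-i=3, Z[1]=0)=0; Z[31]=0
i=32: min(r-i=2, Z[2]=0)=0; Z[32]=0
i=33: min(r-i=1, Z[3]=0)=0; Z[33]=0
i=34: i≥r, start 0; Z[34]=0
i=35: i≥r, start 0; Z[35]=0
i=36: i≥r, start 0; Z[36]=0
i=37: i≥r, start 0; Z[37]=0
i=38: i≥r, start 0; Z[38]=0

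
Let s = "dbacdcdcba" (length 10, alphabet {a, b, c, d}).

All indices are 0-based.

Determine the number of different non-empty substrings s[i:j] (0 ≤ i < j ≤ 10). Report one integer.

45

sorted suffixes:
  #0 SA[0]=9  'a'
  #1 SA[1]=2  'acdcdcba'
  #2 SA[2]=8  'ba'
  #3 SA[3]=1  'bacdcdcba'
  #4 SA[4]=7  'cba'
  #5 SA[5]=5  'cdcba'
  #6 SA[6]=3  'cdcdcba'
  #7 SA[7]=0  'dbacdcdcba'
  #8 SA[8]=6  'dcba'
  #9 SA[9]=4  'dcdcba'

SA = [9, 2, 8, 1, 7, 5, 3, 0, 6, 4]
[i] adj suffixes → lcp
  [1] 9/2 → 1 ('a')
  [2] 2/8 → 0 ('')
  [3] 8/1 → 2 ('ba')
  [4] 1/7 → 0 ('')
  [5] 7/5 → 1 ('c')
  [6] 5/3 → 3 ('cdc')
  [7] 3/0 → 0 ('')
  [8] 0/6 → 1 ('d')
  [9] 6/4 → 2 ('dc')

n(n+1)/2 = 10·11/2 = 55
Σ LCP = 0 + 1 + 0 + 2 + 0 + 1 + 3 + 0 + 1 + 2 = 10
distinct = 55 − 10 = 45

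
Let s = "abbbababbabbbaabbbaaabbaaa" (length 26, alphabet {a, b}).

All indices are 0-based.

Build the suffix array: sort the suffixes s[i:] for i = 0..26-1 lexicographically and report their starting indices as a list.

[25, 24, 23, 18, 19, 13, 4, 20, 6, 14, 9, 0, 22, 17, 12, 3, 5, 8, 21, 16, 11, 2, 7, 15, 10, 1]

rank | idx | suffix
   0 |  25 | a
   1 |  24 | aa
   2 |  23 | aaa
   3 |  18 | aaabbaaa
   4 |  19 | aabbaaa
   5 |  13 | aabbbaaabbaaa
   6 |   4 | ababbabbbaabbbaaabbaaa
   7 |  20 | abbaaa
   8 |   6 | abbabbbaabbbaaabbaaa
   9 |  14 | abbbaaabbaaa
  10 |   9 | abbbaabbbaaabbaaa
  11 |   0 | abbbababbabbbaabbbaaabbaaa
  12 |  22 | baaa
  13 |  17 | baaabbaaa
  14 |  12 | baabbbaaabbaaa
  15 |   3 | bababbabbbaabbbaaabbaaa
  16 |   5 | babbabbbaabbbaaabbaaa
  17 |   8 | babbbaabbbaaabbaaa
  18 |  21 | bbaaa
  19 |  16 | bbaaabbaaa
  20 |  11 | bbaabbbaaabbaaa
  21 |   2 | bbababbabbbaabbbaaabbaaa
  22 |   7 | bbabbbaabbbaaabbaaa
  23 |  15 | bbbaaabbaaa
  24 |  10 | bbbaabbbaaabbaaa
  25 |   1 | bbbababbabbbaabbbaaabbaaa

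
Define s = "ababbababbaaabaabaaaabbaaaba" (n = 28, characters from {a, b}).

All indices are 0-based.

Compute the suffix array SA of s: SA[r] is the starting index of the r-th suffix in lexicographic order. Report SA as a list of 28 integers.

rank→(start, suffix):
  0 → (27, 'a')
  1 → (17, 'aaaabbaaaba')
  2 → (23, 'aaaba')
  3 → (10, 'aaabaabaaaabbaaaba')
  4 → (18, 'aaabbaaaba')
  5 → (24, 'aaba')
  6 → (14, 'aabaaaabbaaaba')
  7 → (11, 'aabaabaaaabbaaaba')
  8 → (19, 'aabbaaaba')
  9 → (25, 'aba')
  10 → (15, 'abaaaabbaaaba')
  11 → (12, 'abaabaaaabbaaaba')
  12 → (5, 'ababbaaabaabaaaabbaaaba')
  13 → (0, 'ababbababbaaabaabaaaabbaaaba')
  14 → (20, 'abbaaaba')
  15 → (7, 'abbaaabaabaaaabbaaaba')
  16 → (2, 'abbababbaaabaabaaaabbaaaba')
  17 → (26, 'ba')
  18 → (16, 'baaaabbaaaba')
  19 → (22, 'baaaba')
  20 → (9, 'baaabaabaaaabbaaaba')
  21 → (13, 'baabaaaabbaaaba')
  22 → (4, 'bababbaaabaabaaaabbaaaba')
  23 → (6, 'babbaaabaabaaaabbaaaba')
  24 → (1, 'babbababbaaabaabaaaabbaaaba')
  25 → (21, 'bbaaaba')
  26 → (8, 'bbaaabaabaaaabbaaaba')
  27 → (3, 'bbababbaaabaabaaaabbaaaba')

[27, 17, 23, 10, 18, 24, 14, 11, 19, 25, 15, 12, 5, 0, 20, 7, 2, 26, 16, 22, 9, 13, 4, 6, 1, 21, 8, 3]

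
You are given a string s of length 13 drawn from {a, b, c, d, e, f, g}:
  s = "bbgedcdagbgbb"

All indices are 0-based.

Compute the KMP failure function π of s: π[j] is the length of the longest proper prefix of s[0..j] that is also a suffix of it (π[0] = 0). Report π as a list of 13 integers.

[0, 1, 0, 0, 0, 0, 0, 0, 0, 1, 0, 1, 2]

π[0] = 0
j=1 s[j]='b': π[1]=1 (border 'b')
j=2 s[j]='g': k: 1→0; π[2]=0 (border '')
j=3 s[j]='e': π[3]=0 (border '')
j=4 s[j]='d': π[4]=0 (border '')
j=5 s[j]='c': π[5]=0 (border '')
j=6 s[j]='d': π[6]=0 (border '')
j=7 s[j]='a': π[7]=0 (border '')
j=8 s[j]='g': π[8]=0 (border '')
j=9 s[j]='b': π[9]=1 (border 'b')
j=10 s[j]='g': k: 1→0; π[10]=0 (border '')
j=11 s[j]='b': π[11]=1 (border 'b')
j=12 s[j]='b': π[12]=2 (border 'bb')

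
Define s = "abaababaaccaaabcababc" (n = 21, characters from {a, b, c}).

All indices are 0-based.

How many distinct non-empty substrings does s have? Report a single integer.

sorted suffixes:
  #0 SA[0]=11  'aaabcababc'
  #1 SA[1]=2  'aababaaccaaabcababc'
  #2 SA[2]=12  'aabcababc'
  #3 SA[3]=7  'aaccaaabcababc'
  #4 SA[4]=0  'abaababaaccaaabcababc'
  #5 SA[5]=5  'abaaccaaabcababc'
  #6 SA[6]=3  'ababaaccaaabcababc'
  #7 SA[7]=16  'ababc'
  #8 SA[8]=18  'abc'
  #9 SA[9]=13  'abcababc'
  #10 SA[10]=8  'accaaabcababc'
  #11 SA[11]=1  'baababaaccaaabcababc'
  #12 SA[12]=6  'baaccaaabcababc'
  #13 SA[13]=4  'babaaccaaabcababc'
  #14 SA[14]=17  'babc'
  #15 SA[15]=19  'bc'
  #16 SA[16]=14  'bcababc'
  #17 SA[17]=20  'c'
  #18 SA[18]=10  'caaabcababc'
  #19 SA[19]=15  'cababc'
  #20 SA[20]=9  'ccaaabcababc'

SA = [11, 2, 12, 7, 0, 5, 3, 16, 18, 13, 8, 1, 6, 4, 17, 19, 14, 20, 10, 15, 9]
rank  pair      lcp
   1  s[11:],s[2:]  2  'aa'
   2  s[2:],s[12:]  3  'aab'
   3  s[12:],s[7:]  2  'aa'
   4  s[7:],s[0:]  1  'a'
   5  s[0:],s[5:]  4  'abaa'
   6  s[5:],s[3:]  3  'aba'
   7  s[3:],s[16:]  4  'abab'
   8  s[16:],s[18:]  2  'ab'
   9  s[18:],s[13:]  3  'abc'
  10  s[13:],s[8:]  1  'a'
  11  s[8:],s[1:]  0  ''
  12  s[1:],s[6:]  3  'baa'
  13  s[6:],s[4:]  2  'ba'
  14  s[4:],s[17:]  3  'bab'
  15  s[17:],s[19:]  1  'b'
  16  s[19:],s[14:]  2  'bc'
  17  s[14:],s[20:]  0  ''
  18  s[20:],s[10:]  1  'c'
  19  s[10:],s[15:]  2  'ca'
  20  s[15:],s[9:]  1  'c'

n(n+1)/2 = 21·22/2 = 231
Σ LCP = 0 + 2 + 3 + 2 + 1 + 4 + 3 + 4 + 2 + 3 + 1 + 0 + 3 + 2 + 3 + 1 + 2 + 0 + 1 + 2 + 1 = 40
distinct = 231 − 40 = 191

191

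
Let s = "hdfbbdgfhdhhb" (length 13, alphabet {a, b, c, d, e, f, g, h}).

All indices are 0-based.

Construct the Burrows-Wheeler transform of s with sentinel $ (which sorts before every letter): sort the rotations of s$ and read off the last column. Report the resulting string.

bhfbhbhdgdh$fd

rank  rotation        last
    0  $hdfbbdgfhdhhb  b
    1  b$hdfbbdgfhdhh  h
    2  bbdgfhdhhb$hdf  f
    3  bdgfhdhhb$hdfb  b
    4  dfbbdgfhdhhb$h  h
    5  dgfhdhhb$hdfbb  b
    6  dhhb$hdfbbdgfh  h
    7  fbbdgfhdhhb$hd  d
    8  fhdhhb$hdfbbdg  g
    9  gfhdhhb$hdfbbd  d
   10  hb$hdfbbdgfhdh  h
   11  hdfbbdgfhdhhb$  $
   12  hdhhb$hdfbbdgf  f
   13  hhb$hdfbbdgfhd  d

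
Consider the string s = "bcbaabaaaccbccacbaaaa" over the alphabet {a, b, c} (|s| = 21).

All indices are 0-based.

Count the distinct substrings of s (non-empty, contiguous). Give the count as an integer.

sorted suffixes:
  #0 SA[0]=20  'a'
  #1 SA[1]=19  'aa'
  #2 SA[2]=18  'aaa'
  #3 SA[3]=17  'aaaa'
  #4 SA[4]=6  'aaaccbccacbaaaa'
  #5 SA[5]=3  'aabaaaccbccacbaaaa'
  #6 SA[6]=7  'aaccbccacbaaaa'
  #7 SA[7]=4  'abaaaccbccacbaaaa'
  #8 SA[8]=14  'acbaaaa'
  #9 SA[9]=8  'accbccacbaaaa'
  #10 SA[10]=16  'baaaa'
  #11 SA[11]=5  'baaaccbccacbaaaa'
  #12 SA[12]=2  'baabaaaccbccacbaaaa'
  #13 SA[13]=0  'bcbaabaaaccbccacbaaaa'
  #14 SA[14]=11  'bccacbaaaa'
  #15 SA[15]=13  'cacbaaaa'
  #16 SA[16]=15  'cbaaaa'
  #17 SA[17]=1  'cbaabaaaccbccacbaaaa'
  #18 SA[18]=10  'cbccacbaaaa'
  #19 SA[19]=12  'ccacbaaaa'
  #20 SA[20]=9  'ccbccacbaaaa'

SA = [20, 19, 18, 17, 6, 3, 7, 4, 14, 8, 16, 5, 2, 0, 11, 13, 15, 1, 10, 12, 9]
i: (SA[i-1],SA[i]) lcp shared
  1: (20,19) 1 'a'
  2: (19,18) 2 'aa'
  3: (18,17) 3 'aaa'
  4: (17,6) 3 'aaa'
  5: (6,3) 2 'aa'
  6: (3,7) 2 'aa'
  7: (7,4) 1 'a'
  8: (4,14) 1 'a'
  9: (14,8) 2 'ac'
  10: (8,16) 0 ''
  11: (16,5) 4 'baaa'
  12: (5,2) 3 'baa'
  13: (2,0) 1 'b'
  14: (0,11) 2 'bc'
  15: (11,13) 0 ''
  16: (13,15) 1 'c'
  17: (15,1) 4 'cbaa'
  18: (1,10) 2 'cb'
  19: (10,12) 1 'c'
  20: (12,9) 2 'cc'

n(n+1)/2 = 21·22/2 = 231
Σ LCP = 0 + 1 + 2 + 3 + 3 + 2 + 2 + 1 + 1 + 2 + 0 + 4 + 3 + 1 + 2 + 0 + 1 + 4 + 2 + 1 + 2 = 37
distinct = 231 − 37 = 194

194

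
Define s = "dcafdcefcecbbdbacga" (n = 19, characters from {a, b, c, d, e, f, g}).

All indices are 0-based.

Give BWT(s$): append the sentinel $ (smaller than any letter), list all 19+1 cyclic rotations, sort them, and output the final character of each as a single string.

rank  rotation              last
    0  $dcafdcefcecbbdbacga  a
    1  a$dcafdcefcecbbdbacg  g
    2  acga$dcafdcefcecbbdb  b
    3  afdcefcecbbdbacga$dc  c
    4  bacga$dcafdcefcecbbd  d
    5  bbdbacga$dcafdcefcec  c
    6  bdbacga$dcafdcefcecb  b
    7  cafdcefcecbbdbacga$d  d
    8  cbbdbacga$dcafdcefce  e
    9  cecbbdbacga$dcafdcef  f
   10  cefcecbbdbacga$dcafd  d
   11  cga$dcafdcefcecbbdba  a
   12  dbacga$dcafdcefcecbb  b
   13  dcafdcefcecbbdbacga$  $
   14  dcefcecbbdbacga$dcaf  f
   15  ecbbdbacga$dcafdcefc  c
   16  efcecbbdbacga$dcafdc  c
   17  fcecbbdbacga$dcafdce  e
   18  fdcefcecbbdbacga$dca  a
   19  ga$dcafdcefcecbbdbac  c

agbcdcbdefdab$fcceac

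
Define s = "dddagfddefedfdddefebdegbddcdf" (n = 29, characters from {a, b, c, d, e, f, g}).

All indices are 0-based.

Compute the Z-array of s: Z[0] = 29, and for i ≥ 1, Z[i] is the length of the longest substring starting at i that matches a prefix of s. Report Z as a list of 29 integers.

Z[0]=29
i=1: fresh scan; Z[1]=2 grow→box=[1,3)
i=2: min(r-i=1, Z[1]=2)=1; Z[2]=1
i=3: fresh scan; Z[3]=0
i=4: fresh scan; Z[4]=0
i=5: fresh scan; Z[5]=0
i=6: fresh scan; Z[6]=2 grow→box=[6,8)
i=7: min(r-i=1, Z[1]=2)=1; Z[7]=1
i=8: fresh scan; Z[8]=0
i=9: fresh scan; Z[9]=0
i=10: fresh scan; Z[10]=0
i=11: fresh scan; Z[11]=1 grow→box=[11,12)
i=12: fresh scan; Z[12]=0
i=13: fresh scan; Z[13]=3 grow→box=[13,16)
i=14: min(r-i=2, Z[1]=2)=2; Z[14]=2
i=15: min(r-i=1, Z[2]=1)=1; Z[15]=1
i=16: fresh scan; Z[16]=0
i=17: fresh scan; Z[17]=0
i=18: fresh scan; Z[18]=0
i=19: fresh scan; Z[19]=0
i=20: fresh scan; Z[20]=1 grow→box=[20,21)
i=21: fresh scan; Z[21]=0
i=22: fresh scan; Z[22]=0
i=23: fresh scan; Z[23]=0
i=24: fresh scan; Z[24]=2 grow→box=[24,26)
i=25: min(r-i=1, Z[1]=2)=1; Z[25]=1
i=26: fresh scan; Z[26]=0
i=27: fresh scan; Z[27]=1 grow→box=[27,28)
i=28: fresh scan; Z[28]=0

[29, 2, 1, 0, 0, 0, 2, 1, 0, 0, 0, 1, 0, 3, 2, 1, 0, 0, 0, 0, 1, 0, 0, 0, 2, 1, 0, 1, 0]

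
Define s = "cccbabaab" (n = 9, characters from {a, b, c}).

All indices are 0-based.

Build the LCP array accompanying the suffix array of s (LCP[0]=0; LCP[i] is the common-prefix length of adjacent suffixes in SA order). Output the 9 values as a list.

rank→(start, suffix):
  0 → (6, 'aab')
  1 → (7, 'ab')
  2 → (4, 'abaab')
  3 → (8, 'b')
  4 → (5, 'baab')
  5 → (3, 'babaab')
  6 → (2, 'cbabaab')
  7 → (1, 'ccbabaab')
  8 → (0, 'cccbabaab')

SA = [6, 7, 4, 8, 5, 3, 2, 1, 0]
i: (SA[i-1],SA[i]) lcp shared
  1: (6,7) 1 'a'
  2: (7,4) 2 'ab'
  3: (4,8) 0 ''
  4: (8,5) 1 'b'
  5: (5,3) 2 'ba'
  6: (3,2) 0 ''
  7: (2,1) 1 'c'
  8: (1,0) 2 'cc'

[0, 1, 2, 0, 1, 2, 0, 1, 2]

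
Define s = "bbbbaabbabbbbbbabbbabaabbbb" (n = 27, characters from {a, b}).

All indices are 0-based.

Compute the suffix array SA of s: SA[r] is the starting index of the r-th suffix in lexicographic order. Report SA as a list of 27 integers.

[4, 21, 19, 5, 15, 22, 8, 26, 3, 20, 18, 14, 7, 25, 2, 17, 13, 6, 24, 1, 16, 12, 23, 0, 11, 10, 9]

rank | idx | suffix
   0 |   4 | aabbabbbbbbabbbabaabbbb
   1 |  21 | aabbbb
   2 |  19 | abaabbbb
   3 |   5 | abbabbbbbbabbbabaabbbb
   4 |  15 | abbbabaabbbb
   5 |  22 | abbbb
   6 |   8 | abbbbbbabbbabaabbbb
   7 |  26 | b
   8 |   3 | baabbabbbbbbabbbabaabbbb
   9 |  20 | baabbbb
  10 |  18 | babaabbbb
  11 |  14 | babbbabaabbbb
  12 |   7 | babbbbbbabbbabaabbbb
  13 |  25 | bb
  14 |   2 | bbaabbabbbbbbabbbabaabbbb
  15 |  17 | bbabaabbbb
  16 |  13 | bbabbbabaabbbb
  17 |   6 | bbabbbbbbabbbabaabbbb
  18 |  24 | bbb
  19 |   1 | bbbaabbabbbbbbabbbabaabbbb
  20 |  16 | bbbabaabbbb
  21 |  12 | bbbabbbabaabbbb
  22 |  23 | bbbb
  23 |   0 | bbbbaabbabbbbbbabbbabaabbbb
  24 |  11 | bbbbabbbabaabbbb
  25 |  10 | bbbbbabbbabaabbbb
  26 |   9 | bbbbbbabbbabaabbbb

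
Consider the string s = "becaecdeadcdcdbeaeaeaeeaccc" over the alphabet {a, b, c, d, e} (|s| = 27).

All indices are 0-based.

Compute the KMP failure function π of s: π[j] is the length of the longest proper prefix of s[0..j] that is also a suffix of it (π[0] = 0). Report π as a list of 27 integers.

[0, 0, 0, 0, 0, 0, 0, 0, 0, 0, 0, 0, 0, 0, 1, 2, 0, 0, 0, 0, 0, 0, 0, 0, 0, 0, 0]

π[0] = 0
j=1 s[j]='e': π[1]=0 (border '')
j=2 s[j]='c': π[2]=0 (border '')
j=3 s[j]='a': π[3]=0 (border '')
j=4 s[j]='e': π[4]=0 (border '')
j=5 s[j]='c': π[5]=0 (border '')
j=6 s[j]='d': π[6]=0 (border '')
j=7 s[j]='e': π[7]=0 (border '')
j=8 s[j]='a': π[8]=0 (border '')
j=9 s[j]='d': π[9]=0 (border '')
j=10 s[j]='c': π[10]=0 (border '')
j=11 s[j]='d': π[11]=0 (border '')
j=12 s[j]='c': π[12]=0 (border '')
j=13 s[j]='d': π[13]=0 (border '')
j=14 s[j]='b': π[14]=1 (border 'b')
j=15 s[j]='e': π[15]=2 (border 'be')
j=16 s[j]='a': k: 2→0; π[16]=0 (border '')
j=17 s[j]='e': π[17]=0 (border '')
j=18 s[j]='a': π[18]=0 (border '')
j=19 s[j]='e': π[19]=0 (border '')
j=20 s[j]='a': π[20]=0 (border '')
j=21 s[j]='e': π[21]=0 (border '')
j=22 s[j]='e': π[22]=0 (border '')
j=23 s[j]='a': π[23]=0 (border '')
j=24 s[j]='c': π[24]=0 (border '')
j=25 s[j]='c': π[25]=0 (border '')
j=26 s[j]='c': π[26]=0 (border '')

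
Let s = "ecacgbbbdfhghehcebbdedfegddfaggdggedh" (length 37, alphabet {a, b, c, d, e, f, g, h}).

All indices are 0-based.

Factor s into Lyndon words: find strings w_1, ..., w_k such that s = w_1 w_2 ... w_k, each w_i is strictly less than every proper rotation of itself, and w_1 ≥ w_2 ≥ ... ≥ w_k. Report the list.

emit factor 1: 'e' (i=0, period=1)
emit factor 2: 'c' (i=1, period=1)
emit factor 3: 'acgbbbdfhghehcebbdedfegddfaggdggedh' (i=2, period=35)

["e", "c", "acgbbbdfhghehcebbdedfegddfaggdggedh"]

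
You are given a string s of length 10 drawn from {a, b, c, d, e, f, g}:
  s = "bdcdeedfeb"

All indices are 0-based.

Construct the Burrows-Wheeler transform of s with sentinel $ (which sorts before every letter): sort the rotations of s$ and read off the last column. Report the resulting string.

be$dbcefedd

rank  rotation     last
    0  $bdcdeedfeb  b
    1  b$bdcdeedfe  e
    2  bdcdeedfeb$  $
    3  cdeedfeb$bd  d
    4  dcdeedfeb$b  b
    5  deedfeb$bdc  c
    6  dfeb$bdcdee  e
    7  eb$bdcdeedf  f
    8  edfeb$bdcde  e
    9  eedfeb$bdcd  d
   10  feb$bdcdeed  d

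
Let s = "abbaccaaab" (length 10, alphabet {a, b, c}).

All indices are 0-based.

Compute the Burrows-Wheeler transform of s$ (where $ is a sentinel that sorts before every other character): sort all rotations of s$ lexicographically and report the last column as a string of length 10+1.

rank  rotation     last
    0  $abbaccaaab  b
    1  aaab$abbacc  c
    2  aab$abbacca  a
    3  ab$abbaccaa  a
    4  abbaccaaab$  $
    5  accaaab$abb  b
    6  b$abbaccaaa  a
    7  baccaaab$ab  b
    8  bbaccaaab$a  a
    9  caaab$abbac  c
   10  ccaaab$abba  a

bcaa$babaca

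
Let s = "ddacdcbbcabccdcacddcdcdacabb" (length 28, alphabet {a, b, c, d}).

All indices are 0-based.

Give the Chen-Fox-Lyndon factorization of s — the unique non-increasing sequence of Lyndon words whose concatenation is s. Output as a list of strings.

["d", "d", "acdcbbc", "abccdcacddcdcdac", "abb"]

emit factor 1: 'd' (i=0, period=1)
emit factor 2: 'd' (i=1, period=1)
emit factor 3: 'acdcbbc' (i=2, period=7)
emit factor 4: 'abccdcacddcdcdac' (i=9, period=16)
emit factor 5: 'abb' (i=25, period=3)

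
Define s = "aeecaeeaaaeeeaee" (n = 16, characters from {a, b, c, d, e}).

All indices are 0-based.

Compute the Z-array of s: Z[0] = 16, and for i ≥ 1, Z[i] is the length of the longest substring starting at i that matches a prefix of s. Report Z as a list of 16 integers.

Z[0]=16
i=1: i≥r, start 0; Z[1]=0
i=2: i≥r, start 0; Z[2]=0
i=3: i≥r, start 0; Z[3]=0
i=4: i≥r, start 0; Z[4]=3 scan→box=[4,7)
i=5: min(r-i=2, Z[1]=0)=0; Z[5]=0
i=6: min(r-i=1, Z[2]=0)=0; Z[6]=0
i=7: i≥r, start 0; Z[7]=1 scan→box=[7,8)
i=8: i≥r, start 0; Z[8]=1 scan→box=[8,9)
i=9: i≥r, start 0; Z[9]=3 scan→box=[9,12)
i=10: min(r-i=2, Z[1]=0)=0; Z[10]=0
i=11: min(r-i=1, Z[2]=0)=0; Z[11]=0
i=12: i≥r, start 0; Z[12]=0
i=13: i≥r, start 0; Z[13]=3 scan→box=[13,16)
i=14: min(r-i=2, Z[1]=0)=0; Z[14]=0
i=15: min(r-i=1, Z[2]=0)=0; Z[15]=0

[16, 0, 0, 0, 3, 0, 0, 1, 1, 3, 0, 0, 0, 3, 0, 0]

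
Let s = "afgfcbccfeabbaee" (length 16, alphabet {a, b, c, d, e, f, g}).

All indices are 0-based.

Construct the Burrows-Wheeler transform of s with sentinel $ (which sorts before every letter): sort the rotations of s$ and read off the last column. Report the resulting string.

rank  rotation           last
    0  $afgfcbccfeabbaee  e
    1  abbaee$afgfcbccfe  e
    2  aee$afgfcbccfeabb  b
    3  afgfcbccfeabbaee$  $
    4  baee$afgfcbccfeab  b
    5  bbaee$afgfcbccfea  a
    6  bccfeabbaee$afgfc  c
    7  cbccfeabbaee$afgf  f
    8  ccfeabbaee$afgfcb  b
    9  cfeabbaee$afgfcbc  c
   10  e$afgfcbccfeabbae  e
   11  eabbaee$afgfcbccf  f
   12  ee$afgfcbccfeabba  a
   13  fcbccfeabbaee$afg  g
   14  feabbaee$afgfcbcc  c
   15  fgfcbccfeabbaee$a  a
   16  gfcbccfeabbaee$af  f

eeb$bacfbcefagcaf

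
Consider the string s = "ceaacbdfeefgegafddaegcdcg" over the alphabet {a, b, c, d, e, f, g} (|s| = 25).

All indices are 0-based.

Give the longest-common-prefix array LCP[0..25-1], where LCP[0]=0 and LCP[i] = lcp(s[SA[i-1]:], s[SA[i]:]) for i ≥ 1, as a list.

[0, 1, 1, 1, 0, 0, 1, 1, 1, 0, 1, 1, 1, 0, 1, 1, 1, 2, 0, 1, 1, 0, 1, 1, 1]

sorted suffixes:
  #0 SA[0]=2  'aacbdfeefgegafddaegcdcg'
  #1 SA[1]=3  'acbdfeefgegafddaegcdcg'
  #2 SA[2]=18  'aegcdcg'
  #3 SA[3]=14  'afddaegcdcg'
  #4 SA[4]=5  'bdfeefgegafddaegcdcg'
  #5 SA[5]=4  'cbdfeefgegafddaegcdcg'
  #6 SA[6]=21  'cdcg'
  #7 SA[7]=0  'ceaacbdfeefgegafddaegcdcg'
  #8 SA[8]=23  'cg'
  #9 SA[9]=17  'daegcdcg'
  #10 SA[10]=22  'dcg'
  #11 SA[11]=16  'ddaegcdcg'
  #12 SA[12]=6  'dfeefgegafddaegcdcg'
  #13 SA[13]=1  'eaacbdfeefgegafddaegcdcg'
  #14 SA[14]=8  'eefgegafddaegcdcg'
  #15 SA[15]=9  'efgegafddaegcdcg'
  #16 SA[16]=12  'egafddaegcdcg'
  #17 SA[17]=19  'egcdcg'
  #18 SA[18]=15  'fddaegcdcg'
  #19 SA[19]=7  'feefgegafddaegcdcg'
  #20 SA[20]=10  'fgegafddaegcdcg'
  #21 SA[21]=24  'g'
  #22 SA[22]=13  'gafddaegcdcg'
  #23 SA[23]=20  'gcdcg'
  #24 SA[24]=11  'gegafddaegcdcg'

SA = [2, 3, 18, 14, 5, 4, 21, 0, 23, 17, 22, 16, 6, 1, 8, 9, 12, 19, 15, 7, 10, 24, 13, 20, 11]
i: (SA[i-1],SA[i]) lcp shared
  1: (2,3) 1 'a'
  2: (3,18) 1 'a'
  3: (18,14) 1 'a'
  4: (14,5) 0 ''
  5: (5,4) 0 ''
  6: (4,21) 1 'c'
  7: (21,0) 1 'c'
  8: (0,23) 1 'c'
  9: (23,17) 0 ''
  10: (17,22) 1 'd'
  11: (22,16) 1 'd'
  12: (16,6) 1 'd'
  13: (6,1) 0 ''
  14: (1,8) 1 'e'
  15: (8,9) 1 'e'
  16: (9,12) 1 'e'
  17: (12,19) 2 'eg'
  18: (19,15) 0 ''
  19: (15,7) 1 'f'
  20: (7,10) 1 'f'
  21: (10,24) 0 ''
  22: (24,13) 1 'g'
  23: (13,20) 1 'g'
  24: (20,11) 1 'g'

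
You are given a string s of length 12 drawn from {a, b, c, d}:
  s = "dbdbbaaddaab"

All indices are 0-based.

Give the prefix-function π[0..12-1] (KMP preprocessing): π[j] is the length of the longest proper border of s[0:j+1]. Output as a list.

π[0] = 0
j=1 s[j]='b': π[1]=0 (border '')
j=2 s[j]='d': π[2]=1 (border 'd')
j=3 s[j]='b': π[3]=2 (border 'db')
j=4 s[j]='b': k: 2→0; π[4]=0 (border '')
j=5 s[j]='a': π[5]=0 (border '')
j=6 s[j]='a': π[6]=0 (border '')
j=7 s[j]='d': π[7]=1 (border 'd')
j=8 s[j]='d': k: 1→0; π[8]=1 (border 'd')
j=9 s[j]='a': k: 1→0; π[9]=0 (border '')
j=10 s[j]='a': π[10]=0 (border '')
j=11 s[j]='b': π[11]=0 (border '')

[0, 0, 1, 2, 0, 0, 0, 1, 1, 0, 0, 0]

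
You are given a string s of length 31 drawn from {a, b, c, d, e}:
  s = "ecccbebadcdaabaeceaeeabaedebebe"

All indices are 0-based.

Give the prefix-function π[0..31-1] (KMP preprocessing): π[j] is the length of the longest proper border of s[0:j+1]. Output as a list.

π[0] = 0
j=1 s[j]='c': π[1]=0 (border '')
j=2 s[j]='c': π[2]=0 (border '')
j=3 s[j]='c': π[3]=0 (border '')
j=4 s[j]='b': π[4]=0 (border '')
j=5 s[j]='e': π[5]=1 (border 'e')
j=6 s[j]='b': k: 1→0; π[6]=0 (border '')
j=7 s[j]='a': π[7]=0 (border '')
j=8 s[j]='d': π[8]=0 (border '')
j=9 s[j]='c': π[9]=0 (border '')
j=10 s[j]='d': π[10]=0 (border '')
j=11 s[j]='a': π[11]=0 (border '')
j=12 s[j]='a': π[12]=0 (border '')
j=13 s[j]='b': π[13]=0 (border '')
j=14 s[j]='a': π[14]=0 (border '')
j=15 s[j]='e': π[15]=1 (border 'e')
j=16 s[j]='c': π[16]=2 (border 'ec')
j=17 s[j]='e': k: 2→0; π[17]=1 (border 'e')
j=18 s[j]='a': k: 1→0; π[18]=0 (border '')
j=19 s[j]='e': π[19]=1 (border 'e')
j=20 s[j]='e': k: 1→0; π[20]=1 (border 'e')
j=21 s[j]='a': k: 1→0; π[21]=0 (border '')
j=22 s[j]='b': π[22]=0 (border '')
j=23 s[j]='a': π[23]=0 (border '')
j=24 s[j]='e': π[24]=1 (border 'e')
j=25 s[j]='d': k: 1→0; π[25]=0 (border '')
j=26 s[j]='e': π[26]=1 (border 'e')
j=27 s[j]='b': k: 1→0; π[27]=0 (border '')
j=28 s[j]='e': π[28]=1 (border 'e')
j=29 s[j]='b': k: 1→0; π[29]=0 (border '')
j=30 s[j]='e': π[30]=1 (border 'e')

[0, 0, 0, 0, 0, 1, 0, 0, 0, 0, 0, 0, 0, 0, 0, 1, 2, 1, 0, 1, 1, 0, 0, 0, 1, 0, 1, 0, 1, 0, 1]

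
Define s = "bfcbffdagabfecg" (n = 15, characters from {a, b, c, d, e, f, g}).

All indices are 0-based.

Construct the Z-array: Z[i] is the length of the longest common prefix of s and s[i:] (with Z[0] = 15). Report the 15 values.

Z[0]=15
i=1: outside box; Z[1]=0
i=2: outside box; Z[2]=0
i=3: outside box; Z[3]=2 extend→box=[3,5)
i=4: min(r-i=1, Z[1]=0)=0; Z[4]=0
i=5: outside box; Z[5]=0
i=6: outside box; Z[6]=0
i=7: outside box; Z[7]=0
i=8: outside box; Z[8]=0
i=9: outside box; Z[9]=0
i=10: outside box; Z[10]=2 extend→box=[10,12)
i=11: min(r-i=1, Z[1]=0)=0; Z[11]=0
i=12: outside box; Z[12]=0
i=13: outside box; Z[13]=0
i=14: outside box; Z[14]=0

[15, 0, 0, 2, 0, 0, 0, 0, 0, 0, 2, 0, 0, 0, 0]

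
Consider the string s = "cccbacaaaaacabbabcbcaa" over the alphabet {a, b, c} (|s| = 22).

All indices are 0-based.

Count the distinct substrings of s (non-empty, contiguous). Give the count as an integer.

rank | idx | suffix
   0 |  21 | a
   1 |  20 | aa
   2 |   6 | aaaaacabbabcbcaa
   3 |   7 | aaaacabbabcbcaa
   4 |   8 | aaacabbabcbcaa
   5 |   9 | aacabbabcbcaa
   6 |  12 | abbabcbcaa
   7 |  15 | abcbcaa
   8 |   4 | acaaaaacabbabcbcaa
   9 |  10 | acabbabcbcaa
  10 |  14 | babcbcaa
  11 |   3 | bacaaaaacabbabcbcaa
  12 |  13 | bbabcbcaa
  13 |  18 | bcaa
  14 |  16 | bcbcaa
  15 |  19 | caa
  16 |   5 | caaaaacabbabcbcaa
  17 |  11 | cabbabcbcaa
  18 |   2 | cbacaaaaacabbabcbcaa
  19 |  17 | cbcaa
  20 |   1 | ccbacaaaaacabbabcbcaa
  21 |   0 | cccbacaaaaacabbabcbcaa

SA = [21, 20, 6, 7, 8, 9, 12, 15, 4, 10, 14, 3, 13, 18, 16, 19, 5, 11, 2, 17, 1, 0]
rank  pair      lcp
   1  s[21:],s[20:]  1  'a'
   2  s[20:],s[6:]  2  'aa'
   3  s[6:],s[7:]  4  'aaaa'
   4  s[7:],s[8:]  3  'aaa'
   5  s[8:],s[9:]  2  'aa'
   6  s[9:],s[12:]  1  'a'
   7  s[12:],s[15:]  2  'ab'
   8  s[15:],s[4:]  1  'a'
   9  s[4:],s[10:]  3  'aca'
  10  s[10:],s[14:]  0  ''
  11  s[14:],s[3:]  2  'ba'
  12  s[3:],s[13:]  1  'b'
  13  s[13:],s[18:]  1  'b'
  14  s[18:],s[16:]  2  'bc'
  15  s[16:],s[19:]  0  ''
  16  s[19:],s[5:]  3  'caa'
  17  s[5:],s[11:]  2  'ca'
  18  s[11:],s[2:]  1  'c'
  19  s[2:],s[17:]  2  'cb'
  20  s[17:],s[1:]  1  'c'
  21  s[1:],s[0:]  2  'cc'

n(n+1)/2 = 22·23/2 = 253
Σ LCP = 0 + 1 + 2 + 4 + 3 + 2 + 1 + 2 + 1 + 3 + 0 + 2 + 1 + 1 + 2 + 0 + 3 + 2 + 1 + 2 + 1 + 2 = 36
distinct = 253 − 36 = 217

217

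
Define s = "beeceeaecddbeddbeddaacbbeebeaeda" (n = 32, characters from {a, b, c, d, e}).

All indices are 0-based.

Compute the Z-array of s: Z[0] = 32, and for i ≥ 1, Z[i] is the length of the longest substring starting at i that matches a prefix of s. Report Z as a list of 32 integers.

[32, 0, 0, 0, 0, 0, 0, 0, 0, 0, 0, 2, 0, 0, 0, 2, 0, 0, 0, 0, 0, 0, 1, 3, 0, 0, 2, 0, 0, 0, 0, 0]

Z[0]=32
i=1: outside box; Z[1]=0
i=2: outside box; Z[2]=0
i=3: outside box; Z[3]=0
i=4: outside box; Z[4]=0
i=5: outside box; Z[5]=0
i=6: outside box; Z[6]=0
i=7: outside box; Z[7]=0
i=8: outside box; Z[8]=0
i=9: outside box; Z[9]=0
i=10: outside box; Z[10]=0
i=11: outside box; Z[11]=2 grow→box=[11,13)
i=12: min(r-i=1, Z[1]=0)=0; Z[12]=0
i=13: outside box; Z[13]=0
i=14: outside box; Z[14]=0
i=15: outside box; Z[15]=2 grow→box=[15,17)
i=16: min(r-i=1, Z[1]=0)=0; Z[16]=0
i=17: outside box; Z[17]=0
i=18: outside box; Z[18]=0
i=19: outside box; Z[19]=0
i=20: outside box; Z[20]=0
i=21: outside box; Z[21]=0
i=22: outside box; Z[22]=1 grow→box=[22,23)
i=23: outside box; Z[23]=3 grow→box=[23,26)
i=24: min(r-i=2, Z[1]=0)=0; Z[24]=0
i=25: min(r-i=1, Z[2]=0)=0; Z[25]=0
i=26: outside box; Z[26]=2 grow→box=[26,28)
i=27: min(r-i=1, Z[1]=0)=0; Z[27]=0
i=28: outside box; Z[28]=0
i=29: outside box; Z[29]=0
i=30: outside box; Z[30]=0
i=31: outside box; Z[31]=0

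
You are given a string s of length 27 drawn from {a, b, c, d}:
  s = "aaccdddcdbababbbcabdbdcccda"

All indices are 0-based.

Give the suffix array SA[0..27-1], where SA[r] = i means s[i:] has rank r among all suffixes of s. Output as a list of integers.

rank | idx | suffix
   0 |  26 | a
   1 |   0 | aaccdddcdbababbbcabdbdcccda
   2 |  10 | ababbbcabdbdcccda
   3 |  12 | abbbcabdbdcccda
   4 |  17 | abdbdcccda
   5 |   1 | accdddcdbababbbcabdbdcccda
   6 |   9 | bababbbcabdbdcccda
   7 |  11 | babbbcabdbdcccda
   8 |  13 | bbbcabdbdcccda
   9 |  14 | bbcabdbdcccda
  10 |  15 | bcabdbdcccda
  11 |  18 | bdbdcccda
  12 |  20 | bdcccda
  13 |  16 | cabdbdcccda
  14 |  22 | cccda
  15 |  23 | ccda
  16 |   2 | ccdddcdbababbbcabdbdcccda
  17 |  24 | cda
  18 |   7 | cdbababbbcabdbdcccda
  19 |   3 | cdddcdbababbbcabdbdcccda
  20 |  25 | da
  21 |   8 | dbababbbcabdbdcccda
  22 |  19 | dbdcccda
  23 |  21 | dcccda
  24 |   6 | dcdbababbbcabdbdcccda
  25 |   5 | ddcdbababbbcabdbdcccda
  26 |   4 | dddcdbababbbcabdbdcccda

[26, 0, 10, 12, 17, 1, 9, 11, 13, 14, 15, 18, 20, 16, 22, 23, 2, 24, 7, 3, 25, 8, 19, 21, 6, 5, 4]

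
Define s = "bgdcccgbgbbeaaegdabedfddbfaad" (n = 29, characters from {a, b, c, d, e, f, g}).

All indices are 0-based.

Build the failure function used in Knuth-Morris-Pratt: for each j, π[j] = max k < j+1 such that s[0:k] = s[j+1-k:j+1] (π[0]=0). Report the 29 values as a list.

π[0] = 0
j=1 s[j]='g': π[1]=0 (border '')
j=2 s[j]='d': π[2]=0 (border '')
j=3 s[j]='c': π[3]=0 (border '')
j=4 s[j]='c': π[4]=0 (border '')
j=5 s[j]='c': π[5]=0 (border '')
j=6 s[j]='g': π[6]=0 (border '')
j=7 s[j]='b': π[7]=1 (border 'b')
j=8 s[j]='g': π[8]=2 (border 'bg')
j=9 s[j]='b': k: 2→0; π[9]=1 (border 'b')
j=10 s[j]='b': k: 1→0; π[10]=1 (border 'b')
j=11 s[j]='e': k: 1→0; π[11]=0 (border '')
j=12 s[j]='a': π[12]=0 (border '')
j=13 s[j]='a': π[13]=0 (border '')
j=14 s[j]='e': π[14]=0 (border '')
j=15 s[j]='g': π[15]=0 (border '')
j=16 s[j]='d': π[16]=0 (border '')
j=17 s[j]='a': π[17]=0 (border '')
j=18 s[j]='b': π[18]=1 (border 'b')
j=19 s[j]='e': k: 1→0; π[19]=0 (border '')
j=20 s[j]='d': π[20]=0 (border '')
j=21 s[j]='f': π[21]=0 (border '')
j=22 s[j]='d': π[22]=0 (border '')
j=23 s[j]='d': π[23]=0 (border '')
j=24 s[j]='b': π[24]=1 (border 'b')
j=25 s[j]='f': k: 1→0; π[25]=0 (border '')
j=26 s[j]='a': π[26]=0 (border '')
j=27 s[j]='a': π[27]=0 (border '')
j=28 s[j]='d': π[28]=0 (border '')

[0, 0, 0, 0, 0, 0, 0, 1, 2, 1, 1, 0, 0, 0, 0, 0, 0, 0, 1, 0, 0, 0, 0, 0, 1, 0, 0, 0, 0]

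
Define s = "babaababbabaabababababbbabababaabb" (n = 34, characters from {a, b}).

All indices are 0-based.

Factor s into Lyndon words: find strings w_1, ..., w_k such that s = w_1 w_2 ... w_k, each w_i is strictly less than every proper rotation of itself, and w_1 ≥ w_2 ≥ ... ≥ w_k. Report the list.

emit factor 1: 'b' (i=0, period=1)
emit factor 2: 'ab' (i=1, period=2)
emit factor 3: 'aababbab' (i=3, period=8)
emit factor 4: 'aabababababbbabababaabb' (i=11, period=23)

["b", "ab", "aababbab", "aabababababbbabababaabb"]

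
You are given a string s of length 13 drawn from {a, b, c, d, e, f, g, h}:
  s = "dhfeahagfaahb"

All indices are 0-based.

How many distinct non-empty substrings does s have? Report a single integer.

84

sorted suffixes:
  #0 SA[0]=9  'aahb'
  #1 SA[1]=6  'agfaahb'
  #2 SA[2]=4  'ahagfaahb'
  #3 SA[3]=10  'ahb'
  #4 SA[4]=12  'b'
  #5 SA[5]=0  'dhfeahagfaahb'
  #6 SA[6]=3  'eahagfaahb'
  #7 SA[7]=8  'faahb'
  #8 SA[8]=2  'feahagfaahb'
  #9 SA[9]=7  'gfaahb'
  #10 SA[10]=5  'hagfaahb'
  #11 SA[11]=11  'hb'
  #12 SA[12]=1  'hfeahagfaahb'

SA = [9, 6, 4, 10, 12, 0, 3, 8, 2, 7, 5, 11, 1]
i: (SA[i-1],SA[i]) lcp shared
  1: (9,6) 1 'a'
  2: (6,4) 1 'a'
  3: (4,10) 2 'ah'
  4: (10,12) 0 ''
  5: (12,0) 0 ''
  6: (0,3) 0 ''
  7: (3,8) 0 ''
  8: (8,2) 1 'f'
  9: (2,7) 0 ''
  10: (7,5) 0 ''
  11: (5,11) 1 'h'
  12: (11,1) 1 'h'

n(n+1)/2 = 13·14/2 = 91
Σ LCP = 0 + 1 + 1 + 2 + 0 + 0 + 0 + 0 + 1 + 0 + 0 + 1 + 1 = 7
distinct = 91 − 7 = 84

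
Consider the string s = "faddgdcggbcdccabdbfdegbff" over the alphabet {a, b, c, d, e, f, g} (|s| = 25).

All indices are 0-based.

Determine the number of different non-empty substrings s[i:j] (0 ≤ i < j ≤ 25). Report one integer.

sorted suffixes:
  #0 SA[0]=14  'abdbfdegbff'
  #1 SA[1]=1  'addgdcggbcdccabdbfdegbff'
  #2 SA[2]=9  'bcdccabdbfdegbff'
  #3 SA[3]=15  'bdbfdegbff'
  #4 SA[4]=17  'bfdegbff'
  #5 SA[5]=22  'bff'
  #6 SA[6]=13  'cabdbfdegbff'
  #7 SA[7]=12  'ccabdbfdegbff'
  #8 SA[8]=10  'cdccabdbfdegbff'
  #9 SA[9]=6  'cggbcdccabdbfdegbff'
  #10 SA[10]=16  'dbfdegbff'
  #11 SA[11]=11  'dccabdbfdegbff'
  #12 SA[12]=5  'dcggbcdccabdbfdegbff'
  #13 SA[13]=2  'ddgdcggbcdccabdbfdegbff'
  #14 SA[14]=19  'degbff'
  #15 SA[15]=3  'dgdcggbcdccabdbfdegbff'
  #16 SA[16]=20  'egbff'
  #17 SA[17]=24  'f'
  #18 SA[18]=0  'faddgdcggbcdccabdbfdegbff'
  #19 SA[19]=18  'fdegbff'
  #20 SA[20]=23  'ff'
  #21 SA[21]=8  'gbcdccabdbfdegbff'
  #22 SA[22]=21  'gbff'
  #23 SA[23]=4  'gdcggbcdccabdbfdegbff'
  #24 SA[24]=7  'ggbcdccabdbfdegbff'

SA = [14, 1, 9, 15, 17, 22, 13, 12, 10, 6, 16, 11, 5, 2, 19, 3, 20, 24, 0, 18, 23, 8, 21, 4, 7]
i: (SA[i-1],SA[i]) lcp shared
  1: (14,1) 1 'a'
  2: (1,9) 0 ''
  3: (9,15) 1 'b'
  4: (15,17) 1 'b'
  5: (17,22) 2 'bf'
  6: (22,13) 0 ''
  7: (13,12) 1 'c'
  8: (12,10) 1 'c'
  9: (10,6) 1 'c'
  10: (6,16) 0 ''
  11: (16,11) 1 'd'
  12: (11,5) 2 'dc'
  13: (5,2) 1 'd'
  14: (2,19) 1 'd'
  15: (19,3) 1 'd'
  16: (3,20) 0 ''
  17: (20,24) 0 ''
  18: (24,0) 1 'f'
  19: (0,18) 1 'f'
  20: (18,23) 1 'f'
  21: (23,8) 0 ''
  22: (8,21) 2 'gb'
  23: (21,4) 1 'g'
  24: (4,7) 1 'g'

n(n+1)/2 = 25·26/2 = 325
Σ LCP = 0 + 1 + 0 + 1 + 1 + 2 + 0 + 1 + 1 + 1 + 0 + 1 + 2 + 1 + 1 + 1 + 0 + 0 + 1 + 1 + 1 + 0 + 2 + 1 + 1 = 21
distinct = 325 − 21 = 304

304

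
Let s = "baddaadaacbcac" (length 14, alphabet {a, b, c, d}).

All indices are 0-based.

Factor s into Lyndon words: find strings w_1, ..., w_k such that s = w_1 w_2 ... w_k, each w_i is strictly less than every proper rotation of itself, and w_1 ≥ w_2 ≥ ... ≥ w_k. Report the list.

["b", "add", "aad", "aacbcac"]

emit factor 1: 'b' (i=0, period=1)
emit factor 2: 'add' (i=1, period=3)
emit factor 3: 'aad' (i=4, period=3)
emit factor 4: 'aacbcac' (i=7, period=7)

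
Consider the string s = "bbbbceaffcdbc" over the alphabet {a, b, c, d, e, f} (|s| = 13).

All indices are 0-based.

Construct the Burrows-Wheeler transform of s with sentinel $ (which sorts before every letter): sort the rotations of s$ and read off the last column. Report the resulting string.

ce$bbdbbfbccfa

rank  rotation        last
    0  $bbbbceaffcdbc  c
    1  affcdbc$bbbbce  e
    2  bbbbceaffcdbc$  $
    3  bbbceaffcdbc$b  b
    4  bbceaffcdbc$bb  b
    5  bc$bbbbceaffcd  d
    6  bceaffcdbc$bbb  b
    7  c$bbbbceaffcdb  b
    8  cdbc$bbbbceaff  f
    9  ceaffcdbc$bbbb  b
   10  dbc$bbbbceaffc  c
   11  eaffcdbc$bbbbc  c
   12  fcdbc$bbbbceaf  f
   13  ffcdbc$bbbbcea  a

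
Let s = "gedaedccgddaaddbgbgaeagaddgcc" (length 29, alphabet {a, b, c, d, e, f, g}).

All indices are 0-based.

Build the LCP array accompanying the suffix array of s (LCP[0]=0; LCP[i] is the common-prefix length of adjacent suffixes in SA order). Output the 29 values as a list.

rank→(start, suffix):
  0 → (11, 'aaddbgbgaeagaddgcc')
  1 → (12, 'addbgbgaeagaddgcc')
  2 → (23, 'addgcc')
  3 → (19, 'aeagaddgcc')
  4 → (3, 'aedccgddaaddbgbgaeagaddgcc')
  5 → (21, 'agaddgcc')
  6 → (17, 'bgaeagaddgcc')
  7 → (15, 'bgbgaeagaddgcc')
  8 → (28, 'c')
  9 → (27, 'cc')
  10 → (6, 'ccgddaaddbgbgaeagaddgcc')
  11 → (7, 'cgddaaddbgbgaeagaddgcc')
  12 → (10, 'daaddbgbgaeagaddgcc')
  13 → (2, 'daedccgddaaddbgbgaeagaddgcc')
  14 → (14, 'dbgbgaeagaddgcc')
  15 → (5, 'dccgddaaddbgbgaeagaddgcc')
  16 → (9, 'ddaaddbgbgaeagaddgcc')
  17 → (13, 'ddbgbgaeagaddgcc')
  18 → (24, 'ddgcc')
  19 → (25, 'dgcc')
  20 → (20, 'eagaddgcc')
  21 → (1, 'edaedccgddaaddbgbgaeagaddgcc')
  22 → (4, 'edccgddaaddbgbgaeagaddgcc')
  23 → (22, 'gaddgcc')
  24 → (18, 'gaeagaddgcc')
  25 → (16, 'gbgaeagaddgcc')
  26 → (26, 'gcc')
  27 → (8, 'gddaaddbgbgaeagaddgcc')
  28 → (0, 'gedaedccgddaaddbgbgaeagaddgcc')

SA = [11, 12, 23, 19, 3, 21, 17, 15, 28, 27, 6, 7, 10, 2, 14, 5, 9, 13, 24, 25, 20, 1, 4, 22, 18, 16, 26, 8, 0]
[i] adj suffixes → lcp
  [1] 11/12 → 1 ('a')
  [2] 12/23 → 3 ('add')
  [3] 23/19 → 1 ('a')
  [4] 19/3 → 2 ('ae')
  [5] 3/21 → 1 ('a')
  [6] 21/17 → 0 ('')
  [7] 17/15 → 2 ('bg')
  [8] 15/28 → 0 ('')
  [9] 28/27 → 1 ('c')
  [10] 27/6 → 2 ('cc')
  [11] 6/7 → 1 ('c')
  [12] 7/10 → 0 ('')
  [13] 10/2 → 2 ('da')
  [14] 2/14 → 1 ('d')
  [15] 14/5 → 1 ('d')
  [16] 5/9 → 1 ('d')
  [17] 9/13 → 2 ('dd')
  [18] 13/24 → 2 ('dd')
  [19] 24/25 → 1 ('d')
  [20] 25/20 → 0 ('')
  [21] 20/1 → 1 ('e')
  [22] 1/4 → 2 ('ed')
  [23] 4/22 → 0 ('')
  [24] 22/18 → 2 ('ga')
  [25] 18/16 → 1 ('g')
  [26] 16/26 → 1 ('g')
  [27] 26/8 → 1 ('g')
  [28] 8/0 → 1 ('g')

[0, 1, 3, 1, 2, 1, 0, 2, 0, 1, 2, 1, 0, 2, 1, 1, 1, 2, 2, 1, 0, 1, 2, 0, 2, 1, 1, 1, 1]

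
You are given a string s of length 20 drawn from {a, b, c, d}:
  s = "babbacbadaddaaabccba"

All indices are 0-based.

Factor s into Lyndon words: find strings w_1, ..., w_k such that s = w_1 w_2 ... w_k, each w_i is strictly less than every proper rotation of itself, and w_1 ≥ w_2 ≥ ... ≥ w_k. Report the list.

["b", "abbacbadadd", "aaabccb", "a"]

emit factor 1: 'b' (i=0, period=1)
emit factor 2: 'abbacbadadd' (i=1, period=11)
emit factor 3: 'aaabccb' (i=12, period=7)
emit factor 4: 'a' (i=19, period=1)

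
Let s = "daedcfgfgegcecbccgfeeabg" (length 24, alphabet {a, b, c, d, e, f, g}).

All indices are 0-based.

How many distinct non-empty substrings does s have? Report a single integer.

281

rank | idx | suffix
   0 |  21 | abg
   1 |   1 | aedcfgfgegcecbccgfeeabg
   2 |  14 | bccgfeeabg
   3 |  22 | bg
   4 |  13 | cbccgfeeabg
   5 |  15 | ccgfeeabg
   6 |  11 | cecbccgfeeabg
   7 |   4 | cfgfgegcecbccgfeeabg
   8 |  16 | cgfeeabg
   9 |   0 | daedcfgfgegcecbccgfeeabg
  10 |   3 | dcfgfgegcecbccgfeeabg
  11 |  20 | eabg
  12 |  12 | ecbccgfeeabg
  13 |   2 | edcfgfgegcecbccgfeeabg
  14 |  19 | eeabg
  15 |   9 | egcecbccgfeeabg
  16 |  18 | feeabg
  17 |   7 | fgegcecbccgfeeabg
  18 |   5 | fgfgegcecbccgfeeabg
  19 |  23 | g
  20 |  10 | gcecbccgfeeabg
  21 |   8 | gegcecbccgfeeabg
  22 |  17 | gfeeabg
  23 |   6 | gfgegcecbccgfeeabg

SA = [21, 1, 14, 22, 13, 15, 11, 4, 16, 0, 3, 20, 12, 2, 19, 9, 18, 7, 5, 23, 10, 8, 17, 6]
i: (SA[i-1],SA[i]) lcp shared
  1: (21,1) 1 'a'
  2: (1,14) 0 ''
  3: (14,22) 1 'b'
  4: (22,13) 0 ''
  5: (13,15) 1 'c'
  6: (15,11) 1 'c'
  7: (11,4) 1 'c'
  8: (4,16) 1 'c'
  9: (16,0) 0 ''
  10: (0,3) 1 'd'
  11: (3,20) 0 ''
  12: (20,12) 1 'e'
  13: (12,2) 1 'e'
  14: (2,19) 1 'e'
  15: (19,9) 1 'e'
  16: (9,18) 0 ''
  17: (18,7) 1 'f'
  18: (7,5) 2 'fg'
  19: (5,23) 0 ''
  20: (23,10) 1 'g'
  21: (10,8) 1 'g'
  22: (8,17) 1 'g'
  23: (17,6) 2 'gf'

n(n+1)/2 = 24·25/2 = 300
Σ LCP = 0 + 1 + 0 + 1 + 0 + 1 + 1 + 1 + 1 + 0 + 1 + 0 + 1 + 1 + 1 + 1 + 0 + 1 + 2 + 0 + 1 + 1 + 1 + 2 = 19
distinct = 300 − 19 = 281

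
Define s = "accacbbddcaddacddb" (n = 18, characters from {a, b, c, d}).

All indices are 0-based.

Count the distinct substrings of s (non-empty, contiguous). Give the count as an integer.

152

sorted suffixes:
  #0 SA[0]=3  'acbbddcaddacddb'
  #1 SA[1]=0  'accacbbddcaddacddb'
  #2 SA[2]=13  'acddb'
  #3 SA[3]=10  'addacddb'
  #4 SA[4]=17  'b'
  #5 SA[5]=5  'bbddcaddacddb'
  #6 SA[6]=6  'bddcaddacddb'
  #7 SA[7]=2  'cacbbddcaddacddb'
  #8 SA[8]=9  'caddacddb'
  #9 SA[9]=4  'cbbddcaddacddb'
  #10 SA[10]=1  'ccacbbddcaddacddb'
  #11 SA[11]=14  'cddb'
  #12 SA[12]=12  'dacddb'
  #13 SA[13]=16  'db'
  #14 SA[14]=8  'dcaddacddb'
  #15 SA[15]=11  'ddacddb'
  #16 SA[16]=15  'ddb'
  #17 SA[17]=7  'ddcaddacddb'

SA = [3, 0, 13, 10, 17, 5, 6, 2, 9, 4, 1, 14, 12, 16, 8, 11, 15, 7]
rank  pair      lcp
   1  s[3:],s[0:]  2  'ac'
   2  s[0:],s[13:]  2  'ac'
   3  s[13:],s[10:]  1  'a'
   4  s[10:],s[17:]  0  ''
   5  s[17:],s[5:]  1  'b'
   6  s[5:],s[6:]  1  'b'
   7  s[6:],s[2:]  0  ''
   8  s[2:],s[9:]  2  'ca'
   9  s[9:],s[4:]  1  'c'
  10  s[4:],s[1:]  1  'c'
  11  s[1:],s[14:]  1  'c'
  12  s[14:],s[12:]  0  ''
  13  s[12:],s[16:]  1  'd'
  14  s[16:],s[8:]  1  'd'
  15  s[8:],s[11:]  1  'd'
  16  s[11:],s[15:]  2  'dd'
  17  s[15:],s[7:]  2  'dd'

n(n+1)/2 = 18·19/2 = 171
Σ LCP = 0 + 2 + 2 + 1 + 0 + 1 + 1 + 0 + 2 + 1 + 1 + 1 + 0 + 1 + 1 + 1 + 2 + 2 = 19
distinct = 171 − 19 = 152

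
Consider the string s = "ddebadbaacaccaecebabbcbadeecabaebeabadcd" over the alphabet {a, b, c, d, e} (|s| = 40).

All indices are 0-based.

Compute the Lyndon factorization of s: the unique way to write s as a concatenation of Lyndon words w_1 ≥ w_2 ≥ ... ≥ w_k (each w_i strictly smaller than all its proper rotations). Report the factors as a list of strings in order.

emit factor 1: 'dde' (i=0, period=3)
emit factor 2: 'b' (i=3, period=1)
emit factor 3: 'adb' (i=4, period=3)
emit factor 4: 'aacaccaecebabbcbadeecabaebeabadcd' (i=7, period=33)

["dde", "b", "adb", "aacaccaecebabbcbadeecabaebeabadcd"]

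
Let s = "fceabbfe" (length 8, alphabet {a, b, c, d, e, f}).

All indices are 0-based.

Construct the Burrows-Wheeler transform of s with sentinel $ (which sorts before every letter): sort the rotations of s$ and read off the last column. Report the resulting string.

rank  rotation   last
    0  $fceabbfe  e
    1  abbfe$fce  e
    2  bbfe$fcea  a
    3  bfe$fceab  b
    4  ceabbfe$f  f
    5  e$fceabbf  f
    6  eabbfe$fc  c
    7  fceabbfe$  $
    8  fe$fceabb  b

eeabffc$b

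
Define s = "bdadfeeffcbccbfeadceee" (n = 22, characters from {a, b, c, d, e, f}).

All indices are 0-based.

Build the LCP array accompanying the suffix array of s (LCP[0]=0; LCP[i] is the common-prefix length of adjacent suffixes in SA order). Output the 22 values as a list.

rank | idx | suffix
   0 |  16 | adceee
   1 |   2 | adfeeffcbccbfeadceee
   2 |  10 | bccbfeadceee
   3 |   0 | bdadfeeffcbccbfeadceee
   4 |  13 | bfeadceee
   5 |   9 | cbccbfeadceee
   6 |  12 | cbfeadceee
   7 |  11 | ccbfeadceee
   8 |  18 | ceee
   9 |   1 | dadfeeffcbccbfeadceee
  10 |  17 | dceee
  11 |   3 | dfeeffcbccbfeadceee
  12 |  21 | e
  13 |  15 | eadceee
  14 |  20 | ee
  15 |  19 | eee
  16 |   5 | eeffcbccbfeadceee
  17 |   6 | effcbccbfeadceee
  18 |   8 | fcbccbfeadceee
  19 |  14 | feadceee
  20 |   4 | feeffcbccbfeadceee
  21 |   7 | ffcbccbfeadceee

SA = [16, 2, 10, 0, 13, 9, 12, 11, 18, 1, 17, 3, 21, 15, 20, 19, 5, 6, 8, 14, 4, 7]
i: (SA[i-1],SA[i]) lcp shared
  1: (16,2) 2 'ad'
  2: (2,10) 0 ''
  3: (10,0) 1 'b'
  4: (0,13) 1 'b'
  5: (13,9) 0 ''
  6: (9,12) 2 'cb'
  7: (12,11) 1 'c'
  8: (11,18) 1 'c'
  9: (18,1) 0 ''
  10: (1,17) 1 'd'
  11: (17,3) 1 'd'
  12: (3,21) 0 ''
  13: (21,15) 1 'e'
  14: (15,20) 1 'e'
  15: (20,19) 2 'ee'
  16: (19,5) 2 'ee'
  17: (5,6) 1 'e'
  18: (6,8) 0 ''
  19: (8,14) 1 'f'
  20: (14,4) 2 'fe'
  21: (4,7) 1 'f'

[0, 2, 0, 1, 1, 0, 2, 1, 1, 0, 1, 1, 0, 1, 1, 2, 2, 1, 0, 1, 2, 1]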